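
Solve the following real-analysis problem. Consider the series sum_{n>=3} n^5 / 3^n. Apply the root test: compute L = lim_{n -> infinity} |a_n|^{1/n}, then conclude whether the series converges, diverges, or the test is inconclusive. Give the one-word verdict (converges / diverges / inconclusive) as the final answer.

Let a_n denote the general term. Form |a_n|^(1/n) and simplify:
|a_n|^(1/n) = n^(5/n)/3
Take the limit as n -> infinity: L = 1/3.
Since L = 1/3 < 1, the root test implies convergence.

converges


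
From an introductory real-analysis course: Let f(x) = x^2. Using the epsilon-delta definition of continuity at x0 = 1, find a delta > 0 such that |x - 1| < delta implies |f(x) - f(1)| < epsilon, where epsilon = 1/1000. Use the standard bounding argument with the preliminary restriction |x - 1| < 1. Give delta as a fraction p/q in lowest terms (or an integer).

Factor: |x^2 - (1)^2| = |x - 1| * |x + 1|.
Impose |x - 1| < 1 first. Then |x + 1| = |(x - 1) + 2*(1)| <= |x - 1| + 2*|1| < 1 + 2 = 3.
So |x^2 - (1)^2| < delta * 3.
We need delta * 3 <= 1/1000, i.e. delta <= 1/1000/3 = 1/3000.
Since 1/3000 < 1, this is tighter than 1; take delta = 1/3000.
So delta = 1/3000 works.

1/3000


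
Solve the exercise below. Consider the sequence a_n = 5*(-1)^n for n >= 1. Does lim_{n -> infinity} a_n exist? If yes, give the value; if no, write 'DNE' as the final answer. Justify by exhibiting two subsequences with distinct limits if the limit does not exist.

Examine the behaviour of a_n along subsequences.
Even-n subsequence a_{2k} = 5 -> 5. Odd-n subsequence a_{2k+1} = -5 -> -5.
Since these two subsequential limits are 5 and -5, distinct, the full sequence cannot converge (a convergent sequence has all subsequences tending to the same limit). So lim a_n does not exist.

DNE


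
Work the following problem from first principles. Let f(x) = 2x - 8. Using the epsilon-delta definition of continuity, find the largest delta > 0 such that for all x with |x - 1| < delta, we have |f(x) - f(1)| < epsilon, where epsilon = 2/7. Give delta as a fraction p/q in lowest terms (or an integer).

We compute f(1) = 2*(1) - 8 = -6.
|f(x) - f(1)| = |2x - 8 - (-6)| = |2(x - 1)| = 2|x - 1|.
We need 2|x - 1| < 2/7, i.e. |x - 1| < 2/7 / 2 = 1/7.
So any delta <= 1/7 works. Conversely, if delta > 1/7, then x = 1 + 1/7 satisfies |x - 1| = 1/7 < delta but |f(x) - f(1)| = 2 * 1/7 = 2/7, which is not < 2/7; so no larger delta works.
Hence the largest such delta is 1/7.

1/7


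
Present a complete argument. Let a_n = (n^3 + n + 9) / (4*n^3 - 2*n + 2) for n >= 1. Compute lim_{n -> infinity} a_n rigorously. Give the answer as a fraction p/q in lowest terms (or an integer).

Divide numerator and denominator by n^3, the highest power:
numerator / n^3 = 1 + n^(-2) + 9/n^3
denominator / n^3 = 4 - 2/n^2 + 2/n^3
As n -> infinity, all terms of the form c/n^k (k >= 1) tend to 0.
So numerator / n^3 -> 1 and denominator / n^3 -> 4.
Therefore lim a_n = 1/4.

1/4


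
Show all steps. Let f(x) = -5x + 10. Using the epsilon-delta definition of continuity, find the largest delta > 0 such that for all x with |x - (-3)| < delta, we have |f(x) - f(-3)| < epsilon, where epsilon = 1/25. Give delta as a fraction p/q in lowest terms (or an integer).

We compute f(-3) = -5*(-3) + 10 = 25.
|f(x) - f(-3)| = |-5x + 10 - (25)| = |-5(x - (-3))| = 5|x - (-3)|.
We need 5|x - (-3)| < 1/25, i.e. |x - (-3)| < 1/25 / 5 = 1/125.
So any delta <= 1/125 works. Conversely, if delta > 1/125, then x = -3 + 1/125 satisfies |x - (-3)| = 1/125 < delta but |f(x) - f(-3)| = 5 * 1/125 = 1/25, which is not < 1/25; so no larger delta works.
Hence the largest such delta is 1/125.

1/125


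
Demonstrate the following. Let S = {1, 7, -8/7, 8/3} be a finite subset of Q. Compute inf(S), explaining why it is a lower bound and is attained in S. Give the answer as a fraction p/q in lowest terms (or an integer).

S is finite, so inf(S) = min(S).
Sorted increasing:
-8/7, 1, 8/3, 7
The extremum is -8/7.
For every x in S, x >= -8/7. And -8/7 is in S, so it is attained.
Therefore inf(S) = -8/7.

-8/7


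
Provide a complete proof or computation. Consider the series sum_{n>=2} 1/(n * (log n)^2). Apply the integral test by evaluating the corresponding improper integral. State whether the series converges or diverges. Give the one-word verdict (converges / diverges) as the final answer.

Let f(x) = 1/(x*log(x)^2). Then f is positive, continuous, and decreasing on [2, infinity), so the integral test applies.
Compute the improper integral int_{2}^infinity f(x) dx:
  antiderivative F(x) = -1/log(x).
  F(x) -> 0 as x -> infinity.  int = 0 - F(2) = 1/log(2) < infinity. By the integral test, the series converges.

converges


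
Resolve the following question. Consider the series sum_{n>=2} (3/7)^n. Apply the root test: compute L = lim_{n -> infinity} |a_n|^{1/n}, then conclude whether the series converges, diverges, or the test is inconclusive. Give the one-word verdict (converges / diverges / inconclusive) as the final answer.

Let a_n denote the general term. Form |a_n|^(1/n) and simplify:
|a_n|^(1/n) = 3/7
Take the limit as n -> infinity: L = 3/7.
Since L = 3/7 < 1, the root test implies convergence.

converges


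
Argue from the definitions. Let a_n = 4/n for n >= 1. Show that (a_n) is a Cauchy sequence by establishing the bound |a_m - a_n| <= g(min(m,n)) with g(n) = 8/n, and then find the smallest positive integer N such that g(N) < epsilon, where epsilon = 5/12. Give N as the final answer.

For any m, n >= 1, by the triangle inequality:
|a_m - a_n| = |4/m - 4/n| <= 4*1/m + 4*1/n <= 8/min(m,n).
So g(n) = 8/n bounds the Cauchy difference. Since g(n) -> 0, (a_n) is Cauchy.
Now solve g(N) < 5/12: 8/N < 5/12 <=> N > 8 / (5/12) = 96/5.
The smallest integer strictly greater than 96/5 is N = 20.
Check: g(20) = 8/20 = 2/5 < 5/12; g(19) = 8/19 >= 5/12. So N = 20.

20


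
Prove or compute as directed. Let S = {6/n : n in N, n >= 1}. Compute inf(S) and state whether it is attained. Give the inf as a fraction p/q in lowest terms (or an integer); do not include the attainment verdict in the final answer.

Analysis:
- Values: 6, 3, 2, 3/2, ... strictly decreasing.
- The maximum is 6 (n=1); sup = 6 (attained).
- The set is bounded below by 0; 6/n -> 0 so 0 is the greatest lower bound.
- 0 is not in the set, so inf = 0 is not attained.
Conclusion: inf(S) = 0, not attained in S.

0


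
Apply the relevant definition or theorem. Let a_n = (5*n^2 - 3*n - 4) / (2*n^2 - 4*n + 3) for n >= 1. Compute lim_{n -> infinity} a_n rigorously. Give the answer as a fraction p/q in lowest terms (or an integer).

Divide numerator and denominator by n^2, the highest power:
numerator / n^2 = 5 - 3/n - 4/n^2
denominator / n^2 = 2 - 4/n + 3/n^2
As n -> infinity, all terms of the form c/n^k (k >= 1) tend to 0.
So numerator / n^2 -> 5 and denominator / n^2 -> 2.
Therefore lim a_n = 5/2.

5/2


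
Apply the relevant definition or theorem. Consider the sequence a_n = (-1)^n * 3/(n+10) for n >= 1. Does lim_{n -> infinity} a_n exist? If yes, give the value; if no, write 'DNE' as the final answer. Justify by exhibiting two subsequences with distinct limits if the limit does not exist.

Examine the behaviour of a_n along subsequences.
Even-n subsequence a_{2k} = 3/(2k+10) -> 0. Odd-n subsequence a_{2k+1} = -3/(2k+11) -> 0. Both tend to 0, which suggests the limit is 0; verify directly.
|a_n - 0| = 3/(n+10) < 3/n for every n >= 1.
Given epsilon > 0, choose a positive integer N > 3/epsilon. Then for all n >= N, |a_n| < 3/n <= 3/N < epsilon.
So by the definition of the limit, lim a_n exists and equals 0.

0


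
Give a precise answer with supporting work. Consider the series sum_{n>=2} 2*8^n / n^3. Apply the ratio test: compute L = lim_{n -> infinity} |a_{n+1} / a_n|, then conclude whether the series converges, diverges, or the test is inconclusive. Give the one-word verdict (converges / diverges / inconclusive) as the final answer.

Let a_n denote the general term. Form the ratio a_{n+1}/a_n and simplify:
a_{n+1}/a_n = 8*n^3/(n + 1)^3
Take the limit as n -> infinity: L = 8.
Since L = 8 > 1 (or L = infinity), the ratio test implies the series diverges.

diverges


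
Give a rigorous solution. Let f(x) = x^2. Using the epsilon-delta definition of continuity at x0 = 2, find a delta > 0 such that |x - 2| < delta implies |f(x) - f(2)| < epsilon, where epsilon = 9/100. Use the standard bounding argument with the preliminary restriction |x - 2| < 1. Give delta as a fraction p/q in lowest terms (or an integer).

Factor: |x^2 - (2)^2| = |x - 2| * |x + 2|.
Impose |x - 2| < 1 first. Then |x + 2| = |(x - 2) + 2*(2)| <= |x - 2| + 2*|2| < 1 + 4 = 5.
So |x^2 - (2)^2| < delta * 5.
We need delta * 5 <= 9/100, i.e. delta <= 9/100/5 = 9/500.
Since 9/500 < 1, this is tighter than 1; take delta = 9/500.
So delta = 9/500 works.

9/500


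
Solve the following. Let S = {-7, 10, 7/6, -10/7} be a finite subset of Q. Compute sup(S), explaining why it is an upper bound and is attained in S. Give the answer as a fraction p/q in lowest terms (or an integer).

S is finite, so sup(S) = max(S).
Sorted decreasing:
10, 7/6, -10/7, -7
The extremum is 10.
For every x in S, x <= 10. And 10 is in S, so it is attained.
Therefore sup(S) = 10.

10


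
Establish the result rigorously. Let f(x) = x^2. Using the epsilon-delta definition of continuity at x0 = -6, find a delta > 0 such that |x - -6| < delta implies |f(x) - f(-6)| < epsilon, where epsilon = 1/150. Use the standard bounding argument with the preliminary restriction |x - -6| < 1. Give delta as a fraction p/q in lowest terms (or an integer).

Factor: |x^2 - (-6)^2| = |x - -6| * |x + -6|.
Impose |x - -6| < 1 first. Then |x + -6| = |(x - -6) + 2*(-6)| <= |x - -6| + 2*|-6| < 1 + 12 = 13.
So |x^2 - (-6)^2| < delta * 13.
We need delta * 13 <= 1/150, i.e. delta <= 1/150/13 = 1/1950.
Since 1/1950 < 1, this is tighter than 1; take delta = 1/1950.
So delta = 1/1950 works.

1/1950


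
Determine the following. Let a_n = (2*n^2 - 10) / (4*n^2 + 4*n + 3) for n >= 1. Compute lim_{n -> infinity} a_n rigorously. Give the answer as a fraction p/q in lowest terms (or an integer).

Divide numerator and denominator by n^2, the highest power:
numerator / n^2 = 2 - 10/n^2
denominator / n^2 = 4 + 4/n + 3/n^2
As n -> infinity, all terms of the form c/n^k (k >= 1) tend to 0.
So numerator / n^2 -> 2 and denominator / n^2 -> 4.
Therefore lim a_n = 1/2.

1/2


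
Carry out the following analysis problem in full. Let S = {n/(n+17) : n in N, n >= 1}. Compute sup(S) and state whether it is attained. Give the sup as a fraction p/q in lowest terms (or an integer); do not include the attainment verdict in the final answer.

Analysis:
- Values: 1/18, 2/19, 3/20, 4/21, ... strictly increasing.
- Minimum is 1/18 (n=1); inf = 1/18 (attained).
- n/(n+17) = 1 - 17/(n+17) -> 1 from below as n -> infinity, and never equals 1.
- So sup = 1 (not attained).
Conclusion: sup(S) = 1, not attained in S.

1


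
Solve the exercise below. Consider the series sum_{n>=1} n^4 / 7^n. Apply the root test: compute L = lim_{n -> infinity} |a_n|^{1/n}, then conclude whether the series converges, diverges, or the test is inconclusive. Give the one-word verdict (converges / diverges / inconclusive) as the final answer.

Let a_n denote the general term. Form |a_n|^(1/n) and simplify:
|a_n|^(1/n) = n^(4/n)/7
Take the limit as n -> infinity: L = 1/7.
Since L = 1/7 < 1, the root test implies convergence.

converges


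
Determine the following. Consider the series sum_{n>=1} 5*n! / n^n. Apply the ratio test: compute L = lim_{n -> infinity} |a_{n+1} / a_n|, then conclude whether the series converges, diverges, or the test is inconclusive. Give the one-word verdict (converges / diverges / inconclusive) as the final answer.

Let a_n denote the general term. Form the ratio a_{n+1}/a_n and simplify:
a_{n+1}/a_n = (n/(n + 1))^n
Take the limit as n -> infinity: L = exp(-1).
Since L = exp(-1) < 1, the ratio test implies the series converges.

converges


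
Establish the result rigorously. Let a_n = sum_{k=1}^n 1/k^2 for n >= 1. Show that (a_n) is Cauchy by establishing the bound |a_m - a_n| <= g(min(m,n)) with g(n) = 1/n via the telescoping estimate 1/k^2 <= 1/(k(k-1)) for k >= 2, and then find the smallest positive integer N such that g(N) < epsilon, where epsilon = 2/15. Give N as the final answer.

For m > n >= 1: |a_m - a_n| = sum_{k=n+1}^m 1/k^2.
Use 1/k^2 <= 1/(k(k-1)) = 1/(k-1) - 1/k for k >= 2:
sum_{k=n+1}^m 1/k^2 <= sum_{k=n+1}^m (1/(k-1) - 1/k) = 1/n - 1/m <= 1/n.
By symmetry the same bound holds with n,m swapped, so |a_m - a_n| <= 1/min(m,n) = g(min(m,n)). Since g(n) -> 0, (a_n) is Cauchy.
Now solve g(N) < 2/15: 1/N < 2/15 <=> N > 1/(2/15) = 15/2.
The smallest integer strictly greater than 15/2 is N = 8.
Check: g(8) = 1/8 < 2/15; g(7) = 1/7 >= 2/15. So N = 8.

8


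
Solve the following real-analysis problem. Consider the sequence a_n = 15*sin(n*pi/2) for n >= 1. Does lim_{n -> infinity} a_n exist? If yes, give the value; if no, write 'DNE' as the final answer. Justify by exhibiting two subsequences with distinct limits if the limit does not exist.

Examine the behaviour of a_n along subsequences.
a_{4k+1} = 15*sin(pi/2 + 2k*pi) = 15 -> 15. a_{4k+3} = 15*sin(3pi/2 + 2k*pi) = -15 -> -15.
Since these two subsequential limits are 15 and -15, distinct, the full sequence cannot converge (a convergent sequence has all subsequences tending to the same limit). So lim a_n does not exist.

DNE


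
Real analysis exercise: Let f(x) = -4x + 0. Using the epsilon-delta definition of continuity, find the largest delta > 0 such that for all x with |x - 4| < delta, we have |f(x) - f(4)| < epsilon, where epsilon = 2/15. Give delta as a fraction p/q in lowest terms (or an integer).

We compute f(4) = -4*(4) + 0 = -16.
|f(x) - f(4)| = |-4x + 0 - (-16)| = |-4(x - 4)| = 4|x - 4|.
We need 4|x - 4| < 2/15, i.e. |x - 4| < 2/15 / 4 = 1/30.
So any delta <= 1/30 works. Conversely, if delta > 1/30, then x = 4 + 1/30 satisfies |x - 4| = 1/30 < delta but |f(x) - f(4)| = 4 * 1/30 = 2/15, which is not < 2/15; so no larger delta works.
Hence the largest such delta is 1/30.

1/30


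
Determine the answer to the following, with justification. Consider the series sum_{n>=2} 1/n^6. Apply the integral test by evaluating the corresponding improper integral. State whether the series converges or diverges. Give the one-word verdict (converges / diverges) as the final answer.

Let f(x) = x^(-6). Then f is positive, continuous, and decreasing on [2, infinity), so the integral test applies.
Compute the improper integral int_{2}^infinity f(x) dx:
  antiderivative F(x) = -1/(5*x^5).
  As x -> infinity, F(x) -> 0 (since p = 6 > 1).
  So int = F(infinity) - F(2) = 0 - (-1/160) = 1/160.
  Finite, so by the integral test, the series converges.

converges


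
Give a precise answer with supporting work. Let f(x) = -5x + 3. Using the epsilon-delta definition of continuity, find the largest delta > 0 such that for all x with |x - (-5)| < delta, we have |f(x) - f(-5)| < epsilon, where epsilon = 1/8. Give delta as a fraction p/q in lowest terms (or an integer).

We compute f(-5) = -5*(-5) + 3 = 28.
|f(x) - f(-5)| = |-5x + 3 - (28)| = |-5(x - (-5))| = 5|x - (-5)|.
We need 5|x - (-5)| < 1/8, i.e. |x - (-5)| < 1/8 / 5 = 1/40.
So any delta <= 1/40 works. Conversely, if delta > 1/40, then x = -5 + 1/40 satisfies |x - (-5)| = 1/40 < delta but |f(x) - f(-5)| = 5 * 1/40 = 1/8, which is not < 1/8; so no larger delta works.
Hence the largest such delta is 1/40.

1/40


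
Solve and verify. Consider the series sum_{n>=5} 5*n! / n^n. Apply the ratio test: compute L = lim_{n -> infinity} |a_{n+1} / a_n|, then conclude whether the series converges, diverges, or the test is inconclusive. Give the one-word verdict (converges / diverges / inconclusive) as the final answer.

Let a_n denote the general term. Form the ratio a_{n+1}/a_n and simplify:
a_{n+1}/a_n = (n/(n + 1))^n
Take the limit as n -> infinity: L = exp(-1).
Since L = exp(-1) < 1, the ratio test implies the series converges.

converges


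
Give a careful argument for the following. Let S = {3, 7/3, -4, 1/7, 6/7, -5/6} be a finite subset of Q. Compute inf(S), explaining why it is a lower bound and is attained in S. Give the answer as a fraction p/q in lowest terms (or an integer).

S is finite, so inf(S) = min(S).
Sorted increasing:
-4, -5/6, 1/7, 6/7, 7/3, 3
The extremum is -4.
For every x in S, x >= -4. And -4 is in S, so it is attained.
Therefore inf(S) = -4.

-4


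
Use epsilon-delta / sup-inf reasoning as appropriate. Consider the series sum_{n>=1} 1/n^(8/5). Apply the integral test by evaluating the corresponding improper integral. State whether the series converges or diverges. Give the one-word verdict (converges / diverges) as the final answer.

Let f(x) = x^(-8/5). Then f is positive, continuous, and decreasing on [1, infinity), so the integral test applies.
Compute the improper integral int_{1}^infinity f(x) dx:
  antiderivative F(x) = -5/(3*x^(3/5)).
  As x -> infinity, F(x) -> 0 (since p = 8/5 > 1).
  So int = F(infinity) - F(1) = 0 - (-5/3) = 5/3.
  Finite, so by the integral test, the series converges.

converges


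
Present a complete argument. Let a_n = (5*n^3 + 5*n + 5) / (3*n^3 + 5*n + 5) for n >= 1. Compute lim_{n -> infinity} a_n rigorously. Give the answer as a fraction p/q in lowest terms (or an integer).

Divide numerator and denominator by n^3, the highest power:
numerator / n^3 = 5 + 5/n^2 + 5/n^3
denominator / n^3 = 3 + 5/n^2 + 5/n^3
As n -> infinity, all terms of the form c/n^k (k >= 1) tend to 0.
So numerator / n^3 -> 5 and denominator / n^3 -> 3.
Therefore lim a_n = 5/3.

5/3


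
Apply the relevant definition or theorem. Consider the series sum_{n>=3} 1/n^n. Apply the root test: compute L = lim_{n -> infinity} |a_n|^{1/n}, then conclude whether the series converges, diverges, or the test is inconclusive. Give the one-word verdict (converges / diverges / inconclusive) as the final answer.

Let a_n denote the general term. Form |a_n|^(1/n) and simplify:
|a_n|^(1/n) = 1/n
Take the limit as n -> infinity: L = 0.
Since L = 0 < 1, the root test implies convergence.

converges


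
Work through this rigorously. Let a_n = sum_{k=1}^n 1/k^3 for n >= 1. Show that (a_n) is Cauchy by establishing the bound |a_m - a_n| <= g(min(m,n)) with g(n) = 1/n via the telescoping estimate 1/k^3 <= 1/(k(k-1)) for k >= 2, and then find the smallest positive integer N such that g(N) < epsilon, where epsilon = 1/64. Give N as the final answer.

For m > n >= 1: |a_m - a_n| = sum_{k=n+1}^m 1/k^3.
Use 1/k^3 <= 1/(k(k-1)) = 1/(k-1) - 1/k for k >= 2 (which holds since k^3 >= k^2 >= k(k-1) for k >= 2):
sum_{k=n+1}^m 1/k^3 <= sum_{k=n+1}^m (1/(k-1) - 1/k) = 1/n - 1/m <= 1/n.
By symmetry the same bound holds with n,m swapped, so |a_m - a_n| <= 1/min(m,n) = g(min(m,n)). Since g(n) -> 0, (a_n) is Cauchy.
Now solve g(N) < 1/64: 1/N < 1/64 <=> N > 1/(1/64) = 64.
The smallest integer strictly greater than 64 is N = 65.
Check: g(65) = 1/65 < 1/64; g(64) = 1/64 >= 1/64. So N = 65.

65


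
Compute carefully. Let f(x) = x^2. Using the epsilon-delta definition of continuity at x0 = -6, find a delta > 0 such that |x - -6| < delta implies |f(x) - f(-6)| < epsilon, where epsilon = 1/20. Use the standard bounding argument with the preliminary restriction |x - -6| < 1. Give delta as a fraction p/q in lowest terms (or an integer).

Factor: |x^2 - (-6)^2| = |x - -6| * |x + -6|.
Impose |x - -6| < 1 first. Then |x + -6| = |(x - -6) + 2*(-6)| <= |x - -6| + 2*|-6| < 1 + 12 = 13.
So |x^2 - (-6)^2| < delta * 13.
We need delta * 13 <= 1/20, i.e. delta <= 1/20/13 = 1/260.
Since 1/260 < 1, this is tighter than 1; take delta = 1/260.
So delta = 1/260 works.

1/260


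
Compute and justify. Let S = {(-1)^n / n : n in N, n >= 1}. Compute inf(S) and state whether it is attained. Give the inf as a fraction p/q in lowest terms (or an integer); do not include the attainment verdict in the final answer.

Analysis:
- Values: -1, 1/2, -1/3, 1/4, -1/5, ...
- Positive terms (even n): 1/(2+0), 1/(4+0), ... decreasing -> max = 1/2 (n=2).
- Negative terms (odd n): -1/(1+0), -1/(3+0), ... increasing -> min = -1 (n=1).
- So sup = 1/2 (attained at n=2); inf = -1 (attained at n=1).
Conclusion: inf(S) = -1, attained in S.

-1


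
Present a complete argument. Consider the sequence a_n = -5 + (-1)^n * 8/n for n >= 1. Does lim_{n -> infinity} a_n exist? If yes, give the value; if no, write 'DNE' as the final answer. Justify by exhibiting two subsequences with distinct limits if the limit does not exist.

Examine the behaviour of a_n along subsequences.
Even-n subsequence a_{2k} = -5 + 8/(2k) -> -5. Odd-n subsequence a_{2k+1} = -5 - 8/(2k+1) -> -5. Both tend to -5, which suggests the limit is -5; verify directly.
|a_n - (-5)| = |(-1)^n * 8/n| = 8/n for every n >= 1.
Given epsilon > 0, choose a positive integer N > 8/epsilon. Then for all n >= N, |a_n - (-5)| = 8/n <= 8/N < epsilon.
So by the definition of the limit, lim a_n exists and equals -5.

-5


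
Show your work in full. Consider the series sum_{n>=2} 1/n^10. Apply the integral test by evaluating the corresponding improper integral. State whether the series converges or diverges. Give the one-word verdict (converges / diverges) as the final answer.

Let f(x) = x^(-10). Then f is positive, continuous, and decreasing on [2, infinity), so the integral test applies.
Compute the improper integral int_{2}^infinity f(x) dx:
  antiderivative F(x) = -1/(9*x^9).
  As x -> infinity, F(x) -> 0 (since p = 10 > 1).
  So int = F(infinity) - F(2) = 0 - (-1/4608) = 1/4608.
  Finite, so by the integral test, the series converges.

converges


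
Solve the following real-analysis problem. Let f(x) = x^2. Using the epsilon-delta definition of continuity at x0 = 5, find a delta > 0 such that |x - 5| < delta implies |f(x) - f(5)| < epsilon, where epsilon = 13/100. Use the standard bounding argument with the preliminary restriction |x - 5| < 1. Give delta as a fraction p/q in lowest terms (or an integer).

Factor: |x^2 - (5)^2| = |x - 5| * |x + 5|.
Impose |x - 5| < 1 first. Then |x + 5| = |(x - 5) + 2*(5)| <= |x - 5| + 2*|5| < 1 + 10 = 11.
So |x^2 - (5)^2| < delta * 11.
We need delta * 11 <= 13/100, i.e. delta <= 13/100/11 = 13/1100.
Since 13/1100 < 1, this is tighter than 1; take delta = 13/1100.
So delta = 13/1100 works.

13/1100


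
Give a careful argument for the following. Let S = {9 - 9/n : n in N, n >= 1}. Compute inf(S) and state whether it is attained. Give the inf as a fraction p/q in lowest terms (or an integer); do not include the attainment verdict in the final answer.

Analysis:
- Values: 0, 9/2, 6, 27/4, ... strictly increasing.
- Minimum is 0 (n=1); inf = 0 (attained).
- 9 - 9/n -> 9 from below; sup = 9, not attained.
Conclusion: inf(S) = 0, attained in S.

0


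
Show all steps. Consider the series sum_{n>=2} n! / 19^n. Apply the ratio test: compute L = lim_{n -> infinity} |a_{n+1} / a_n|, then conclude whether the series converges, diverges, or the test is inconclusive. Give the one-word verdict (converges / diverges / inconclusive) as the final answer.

Let a_n denote the general term. Form the ratio a_{n+1}/a_n and simplify:
a_{n+1}/a_n = n/19 + 1/19
Take the limit as n -> infinity: L = infinity.
Since L = infinity > 1 (or L = infinity), the ratio test implies the series diverges.

diverges


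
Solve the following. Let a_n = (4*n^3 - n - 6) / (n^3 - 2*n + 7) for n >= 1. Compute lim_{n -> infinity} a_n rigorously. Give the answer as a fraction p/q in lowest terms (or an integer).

Divide numerator and denominator by n^3, the highest power:
numerator / n^3 = 4 - 1/n^2 - 6/n^3
denominator / n^3 = 1 - 2/n^2 + 7/n^3
As n -> infinity, all terms of the form c/n^k (k >= 1) tend to 0.
So numerator / n^3 -> 4 and denominator / n^3 -> 1.
Therefore lim a_n = 4.

4


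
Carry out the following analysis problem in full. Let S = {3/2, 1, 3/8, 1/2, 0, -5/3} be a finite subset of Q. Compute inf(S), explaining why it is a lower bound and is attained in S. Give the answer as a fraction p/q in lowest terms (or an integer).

S is finite, so inf(S) = min(S).
Sorted increasing:
-5/3, 0, 3/8, 1/2, 1, 3/2
The extremum is -5/3.
For every x in S, x >= -5/3. And -5/3 is in S, so it is attained.
Therefore inf(S) = -5/3.

-5/3


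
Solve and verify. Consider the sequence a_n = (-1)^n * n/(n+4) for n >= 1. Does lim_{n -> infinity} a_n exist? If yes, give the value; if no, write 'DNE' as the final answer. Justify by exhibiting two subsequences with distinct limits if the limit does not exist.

Examine the behaviour of a_n along subsequences.
a_{2k} = 2k/(2k+4) -> 1. a_{2k+1} = -(2k+1)/(2k+5) -> -1.
Since these two subsequential limits are 1 and -1, distinct, the full sequence cannot converge (a convergent sequence has all subsequences tending to the same limit). So lim a_n does not exist.

DNE


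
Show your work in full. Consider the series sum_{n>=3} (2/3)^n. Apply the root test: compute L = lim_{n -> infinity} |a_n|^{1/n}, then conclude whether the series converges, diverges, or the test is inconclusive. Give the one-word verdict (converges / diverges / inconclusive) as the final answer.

Let a_n denote the general term. Form |a_n|^(1/n) and simplify:
|a_n|^(1/n) = 2/3
Take the limit as n -> infinity: L = 2/3.
Since L = 2/3 < 1, the root test implies convergence.

converges


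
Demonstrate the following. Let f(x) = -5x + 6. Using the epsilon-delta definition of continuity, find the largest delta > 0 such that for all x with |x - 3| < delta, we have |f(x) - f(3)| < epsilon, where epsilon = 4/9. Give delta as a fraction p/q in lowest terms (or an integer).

We compute f(3) = -5*(3) + 6 = -9.
|f(x) - f(3)| = |-5x + 6 - (-9)| = |-5(x - 3)| = 5|x - 3|.
We need 5|x - 3| < 4/9, i.e. |x - 3| < 4/9 / 5 = 4/45.
So any delta <= 4/45 works. Conversely, if delta > 4/45, then x = 3 + 4/45 satisfies |x - 3| = 4/45 < delta but |f(x) - f(3)| = 5 * 4/45 = 4/9, which is not < 4/9; so no larger delta works.
Hence the largest such delta is 4/45.

4/45


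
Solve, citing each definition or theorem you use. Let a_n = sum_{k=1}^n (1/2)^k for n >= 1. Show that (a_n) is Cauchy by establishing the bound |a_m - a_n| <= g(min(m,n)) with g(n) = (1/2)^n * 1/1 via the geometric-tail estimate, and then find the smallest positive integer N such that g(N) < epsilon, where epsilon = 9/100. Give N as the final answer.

For m > n >= 1: |a_m - a_n| = sum_{k=n+1}^m (1/2)^k < sum_{k=n+1}^infinity (1/2)^k = (1/2)^(n+1) / (1 - 1/2) = (1/2)^n * (1/2) * (2/1) = (1/2)^n * 1/1.
So g(n) = (1/2)^n / 1. Since g(n) -> 0, (a_n) is Cauchy.
Now solve g(N) < 9/100: (1/2)^N / 1 < 9/100 <=> 2^N > 1 / (1 * 9/100) = 100/9.
Check powers of 2: 2^3 = 8 <= 100/9, 2^4 = 16 > 100/9.
So the smallest such N is 4. Check: g(4) = 1/(1 * 16) = 1/16 < 9/100.

4


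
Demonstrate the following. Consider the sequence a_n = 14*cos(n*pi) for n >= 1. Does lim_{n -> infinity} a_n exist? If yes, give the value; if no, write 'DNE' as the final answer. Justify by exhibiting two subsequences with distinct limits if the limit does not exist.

Examine the behaviour of a_n along subsequences.
cos(n*pi) = (-1)^n, so a_n = 14*(-1)^n. a_{2k} = 14 -> 14. a_{2k+1} = -14 -> -14.
Since these two subsequential limits are 14 and -14, distinct, the full sequence cannot converge (a convergent sequence has all subsequences tending to the same limit). So lim a_n does not exist.

DNE


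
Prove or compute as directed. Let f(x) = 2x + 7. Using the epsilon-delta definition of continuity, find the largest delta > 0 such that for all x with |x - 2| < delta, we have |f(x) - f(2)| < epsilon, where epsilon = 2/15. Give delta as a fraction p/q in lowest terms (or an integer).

We compute f(2) = 2*(2) + 7 = 11.
|f(x) - f(2)| = |2x + 7 - (11)| = |2(x - 2)| = 2|x - 2|.
We need 2|x - 2| < 2/15, i.e. |x - 2| < 2/15 / 2 = 1/15.
So any delta <= 1/15 works. Conversely, if delta > 1/15, then x = 2 + 1/15 satisfies |x - 2| = 1/15 < delta but |f(x) - f(2)| = 2 * 1/15 = 2/15, which is not < 2/15; so no larger delta works.
Hence the largest such delta is 1/15.

1/15


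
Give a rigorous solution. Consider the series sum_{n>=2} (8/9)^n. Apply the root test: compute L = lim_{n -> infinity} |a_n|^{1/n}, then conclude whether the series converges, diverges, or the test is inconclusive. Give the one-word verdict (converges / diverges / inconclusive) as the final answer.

Let a_n denote the general term. Form |a_n|^(1/n) and simplify:
|a_n|^(1/n) = 8/9
Take the limit as n -> infinity: L = 8/9.
Since L = 8/9 < 1, the root test implies convergence.

converges


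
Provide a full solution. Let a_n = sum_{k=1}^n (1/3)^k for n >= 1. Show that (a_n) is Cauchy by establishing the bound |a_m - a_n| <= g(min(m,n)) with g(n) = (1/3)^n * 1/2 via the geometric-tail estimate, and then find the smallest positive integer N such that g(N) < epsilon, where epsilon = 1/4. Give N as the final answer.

For m > n >= 1: |a_m - a_n| = sum_{k=n+1}^m (1/3)^k < sum_{k=n+1}^infinity (1/3)^k = (1/3)^(n+1) / (1 - 1/3) = (1/3)^n * (1/3) * (3/2) = (1/3)^n * 1/2.
So g(n) = (1/3)^n / 2. Since g(n) -> 0, (a_n) is Cauchy.
Now solve g(N) < 1/4: (1/3)^N / 2 < 1/4 <=> 3^N > 1 / (2 * 1/4) = 2.
Check powers of 3: 3^0 = 1 <= 2, 3^1 = 3 > 2.
So the smallest such N is 1. Check: g(1) = 1/(2 * 3) = 1/6 < 1/4.

1


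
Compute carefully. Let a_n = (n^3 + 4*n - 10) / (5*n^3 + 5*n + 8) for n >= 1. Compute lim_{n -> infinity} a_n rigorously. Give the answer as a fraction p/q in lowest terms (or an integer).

Divide numerator and denominator by n^3, the highest power:
numerator / n^3 = 1 + 4/n^2 - 10/n^3
denominator / n^3 = 5 + 5/n^2 + 8/n^3
As n -> infinity, all terms of the form c/n^k (k >= 1) tend to 0.
So numerator / n^3 -> 1 and denominator / n^3 -> 5.
Therefore lim a_n = 1/5.

1/5


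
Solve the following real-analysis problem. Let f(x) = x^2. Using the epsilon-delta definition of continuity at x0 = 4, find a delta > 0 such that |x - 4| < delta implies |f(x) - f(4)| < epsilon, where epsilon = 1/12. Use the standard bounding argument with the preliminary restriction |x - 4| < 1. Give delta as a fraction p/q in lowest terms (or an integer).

Factor: |x^2 - (4)^2| = |x - 4| * |x + 4|.
Impose |x - 4| < 1 first. Then |x + 4| = |(x - 4) + 2*(4)| <= |x - 4| + 2*|4| < 1 + 8 = 9.
So |x^2 - (4)^2| < delta * 9.
We need delta * 9 <= 1/12, i.e. delta <= 1/12/9 = 1/108.
Since 1/108 < 1, this is tighter than 1; take delta = 1/108.
So delta = 1/108 works.

1/108


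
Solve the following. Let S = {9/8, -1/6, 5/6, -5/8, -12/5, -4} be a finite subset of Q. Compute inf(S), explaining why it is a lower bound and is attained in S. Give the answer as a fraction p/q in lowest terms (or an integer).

S is finite, so inf(S) = min(S).
Sorted increasing:
-4, -12/5, -5/8, -1/6, 5/6, 9/8
The extremum is -4.
For every x in S, x >= -4. And -4 is in S, so it is attained.
Therefore inf(S) = -4.

-4


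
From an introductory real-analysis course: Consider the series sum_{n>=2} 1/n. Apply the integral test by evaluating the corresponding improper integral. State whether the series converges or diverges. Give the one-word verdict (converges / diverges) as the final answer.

Let f(x) = 1/x. Then f is positive, continuous, and decreasing on [2, infinity), so the integral test applies.
Compute the improper integral int_{2}^infinity f(x) dx:
  antiderivative F(x) = log(x).
  As x -> infinity, log(x) -> infinity.
  So int = infinity - log(2) = infinity. By the integral test, the series diverges.

diverges


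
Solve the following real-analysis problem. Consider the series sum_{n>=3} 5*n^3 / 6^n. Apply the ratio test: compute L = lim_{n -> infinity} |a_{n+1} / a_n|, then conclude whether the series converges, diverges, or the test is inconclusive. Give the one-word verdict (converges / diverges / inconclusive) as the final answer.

Let a_n denote the general term. Form the ratio a_{n+1}/a_n and simplify:
a_{n+1}/a_n = (n + 1)^3/(6*n^3)
Take the limit as n -> infinity: L = 1/6.
Since L = 1/6 < 1, the ratio test implies the series converges.

converges


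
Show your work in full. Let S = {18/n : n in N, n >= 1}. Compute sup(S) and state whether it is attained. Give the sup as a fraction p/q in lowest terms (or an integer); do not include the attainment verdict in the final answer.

Analysis:
- Values: 18, 9, 6, 9/2, ... strictly decreasing.
- The maximum is 18 (n=1); sup = 18 (attained).
- The set is bounded below by 0; 18/n -> 0 so 0 is the greatest lower bound.
- 0 is not in the set, so inf = 0 is not attained.
Conclusion: sup(S) = 18, attained in S.

18


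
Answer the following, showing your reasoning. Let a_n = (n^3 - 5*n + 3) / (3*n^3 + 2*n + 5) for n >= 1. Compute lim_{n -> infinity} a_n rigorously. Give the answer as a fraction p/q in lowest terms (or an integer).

Divide numerator and denominator by n^3, the highest power:
numerator / n^3 = 1 - 5/n^2 + 3/n^3
denominator / n^3 = 3 + 2/n^2 + 5/n^3
As n -> infinity, all terms of the form c/n^k (k >= 1) tend to 0.
So numerator / n^3 -> 1 and denominator / n^3 -> 3.
Therefore lim a_n = 1/3.

1/3


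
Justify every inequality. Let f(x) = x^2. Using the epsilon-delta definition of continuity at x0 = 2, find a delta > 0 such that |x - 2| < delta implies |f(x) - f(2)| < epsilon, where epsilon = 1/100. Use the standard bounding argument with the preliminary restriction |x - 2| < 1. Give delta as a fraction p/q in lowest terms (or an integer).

Factor: |x^2 - (2)^2| = |x - 2| * |x + 2|.
Impose |x - 2| < 1 first. Then |x + 2| = |(x - 2) + 2*(2)| <= |x - 2| + 2*|2| < 1 + 4 = 5.
So |x^2 - (2)^2| < delta * 5.
We need delta * 5 <= 1/100, i.e. delta <= 1/100/5 = 1/500.
Since 1/500 < 1, this is tighter than 1; take delta = 1/500.
So delta = 1/500 works.

1/500


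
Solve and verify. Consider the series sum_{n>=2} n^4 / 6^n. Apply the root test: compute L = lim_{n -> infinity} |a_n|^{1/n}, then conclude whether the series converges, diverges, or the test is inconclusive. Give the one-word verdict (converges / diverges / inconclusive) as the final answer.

Let a_n denote the general term. Form |a_n|^(1/n) and simplify:
|a_n|^(1/n) = n^(4/n)/6
Take the limit as n -> infinity: L = 1/6.
Since L = 1/6 < 1, the root test implies convergence.

converges


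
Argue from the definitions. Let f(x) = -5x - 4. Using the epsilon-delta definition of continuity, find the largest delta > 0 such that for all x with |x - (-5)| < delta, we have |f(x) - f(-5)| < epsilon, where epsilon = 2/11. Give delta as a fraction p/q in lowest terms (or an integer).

We compute f(-5) = -5*(-5) - 4 = 21.
|f(x) - f(-5)| = |-5x - 4 - (21)| = |-5(x - (-5))| = 5|x - (-5)|.
We need 5|x - (-5)| < 2/11, i.e. |x - (-5)| < 2/11 / 5 = 2/55.
So any delta <= 2/55 works. Conversely, if delta > 2/55, then x = -5 + 2/55 satisfies |x - (-5)| = 2/55 < delta but |f(x) - f(-5)| = 5 * 2/55 = 2/11, which is not < 2/11; so no larger delta works.
Hence the largest such delta is 2/55.

2/55


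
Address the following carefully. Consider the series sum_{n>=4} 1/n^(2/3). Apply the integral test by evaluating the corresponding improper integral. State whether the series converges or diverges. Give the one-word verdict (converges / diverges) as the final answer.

Let f(x) = x^(-2/3). Then f is positive, continuous, and decreasing on [4, infinity), so the integral test applies.
Compute the improper integral int_{4}^infinity f(x) dx:
  antiderivative F(x) = 3*x^(1/3).
  As x -> infinity, F(x) -> infinity (since p = 2/3 < 1).
  So the integral diverges. By the integral test, the series diverges.

diverges


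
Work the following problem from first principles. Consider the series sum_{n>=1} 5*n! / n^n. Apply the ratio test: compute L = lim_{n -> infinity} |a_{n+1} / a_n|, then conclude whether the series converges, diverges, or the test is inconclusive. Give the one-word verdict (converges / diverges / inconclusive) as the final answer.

Let a_n denote the general term. Form the ratio a_{n+1}/a_n and simplify:
a_{n+1}/a_n = (n/(n + 1))^n
Take the limit as n -> infinity: L = exp(-1).
Since L = exp(-1) < 1, the ratio test implies the series converges.

converges


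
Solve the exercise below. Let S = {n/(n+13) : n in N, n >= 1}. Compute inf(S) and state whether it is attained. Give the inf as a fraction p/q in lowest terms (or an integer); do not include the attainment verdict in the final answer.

Analysis:
- Values: 1/14, 2/15, 3/16, 4/17, ... strictly increasing.
- Minimum is 1/14 (n=1); inf = 1/14 (attained).
- n/(n+13) = 1 - 13/(n+13) -> 1 from below as n -> infinity, and never equals 1.
- So sup = 1 (not attained).
Conclusion: inf(S) = 1/14, attained in S.

1/14


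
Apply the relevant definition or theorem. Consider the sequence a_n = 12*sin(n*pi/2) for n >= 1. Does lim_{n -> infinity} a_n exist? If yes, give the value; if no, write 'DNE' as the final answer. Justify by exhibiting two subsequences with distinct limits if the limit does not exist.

Examine the behaviour of a_n along subsequences.
a_{4k+1} = 12*sin(pi/2 + 2k*pi) = 12 -> 12. a_{4k+3} = 12*sin(3pi/2 + 2k*pi) = -12 -> -12.
Since these two subsequential limits are 12 and -12, distinct, the full sequence cannot converge (a convergent sequence has all subsequences tending to the same limit). So lim a_n does not exist.

DNE


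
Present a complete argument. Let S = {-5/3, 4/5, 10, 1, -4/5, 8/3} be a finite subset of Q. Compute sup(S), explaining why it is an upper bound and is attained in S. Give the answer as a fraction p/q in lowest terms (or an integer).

S is finite, so sup(S) = max(S).
Sorted decreasing:
10, 8/3, 1, 4/5, -4/5, -5/3
The extremum is 10.
For every x in S, x <= 10. And 10 is in S, so it is attained.
Therefore sup(S) = 10.

10


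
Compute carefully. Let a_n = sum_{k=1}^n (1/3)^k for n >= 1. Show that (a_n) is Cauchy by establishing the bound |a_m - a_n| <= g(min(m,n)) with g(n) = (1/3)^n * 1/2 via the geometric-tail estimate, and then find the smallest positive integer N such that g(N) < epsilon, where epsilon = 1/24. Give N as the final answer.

For m > n >= 1: |a_m - a_n| = sum_{k=n+1}^m (1/3)^k < sum_{k=n+1}^infinity (1/3)^k = (1/3)^(n+1) / (1 - 1/3) = (1/3)^n * (1/3) * (3/2) = (1/3)^n * 1/2.
So g(n) = (1/3)^n / 2. Since g(n) -> 0, (a_n) is Cauchy.
Now solve g(N) < 1/24: (1/3)^N / 2 < 1/24 <=> 3^N > 1 / (2 * 1/24) = 12.
Check powers of 3: 3^2 = 9 <= 12, 3^3 = 27 > 12.
So the smallest such N is 3. Check: g(3) = 1/(2 * 27) = 1/54 < 1/24.

3


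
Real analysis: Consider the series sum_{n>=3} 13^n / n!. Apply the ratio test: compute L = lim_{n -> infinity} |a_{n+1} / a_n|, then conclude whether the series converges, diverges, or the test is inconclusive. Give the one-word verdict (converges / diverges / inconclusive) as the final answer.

Let a_n denote the general term. Form the ratio a_{n+1}/a_n and simplify:
a_{n+1}/a_n = 13/(n + 1)
Take the limit as n -> infinity: L = 0.
Since L = 0 < 1, the ratio test implies the series converges.

converges


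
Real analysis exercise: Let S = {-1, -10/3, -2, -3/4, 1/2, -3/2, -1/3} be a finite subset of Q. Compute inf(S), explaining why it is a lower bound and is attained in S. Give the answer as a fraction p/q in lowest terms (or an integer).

S is finite, so inf(S) = min(S).
Sorted increasing:
-10/3, -2, -3/2, -1, -3/4, -1/3, 1/2
The extremum is -10/3.
For every x in S, x >= -10/3. And -10/3 is in S, so it is attained.
Therefore inf(S) = -10/3.

-10/3


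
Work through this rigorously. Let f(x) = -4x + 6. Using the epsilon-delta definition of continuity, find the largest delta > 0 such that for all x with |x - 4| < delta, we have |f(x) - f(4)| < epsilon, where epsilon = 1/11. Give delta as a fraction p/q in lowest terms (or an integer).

We compute f(4) = -4*(4) + 6 = -10.
|f(x) - f(4)| = |-4x + 6 - (-10)| = |-4(x - 4)| = 4|x - 4|.
We need 4|x - 4| < 1/11, i.e. |x - 4| < 1/11 / 4 = 1/44.
So any delta <= 1/44 works. Conversely, if delta > 1/44, then x = 4 + 1/44 satisfies |x - 4| = 1/44 < delta but |f(x) - f(4)| = 4 * 1/44 = 1/11, which is not < 1/11; so no larger delta works.
Hence the largest such delta is 1/44.

1/44


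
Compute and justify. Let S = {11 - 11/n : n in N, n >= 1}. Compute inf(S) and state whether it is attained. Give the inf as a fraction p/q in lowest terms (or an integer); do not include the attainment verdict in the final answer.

Analysis:
- Values: 0, 11/2, 22/3, 33/4, ... strictly increasing.
- Minimum is 0 (n=1); inf = 0 (attained).
- 11 - 11/n -> 11 from below; sup = 11, not attained.
Conclusion: inf(S) = 0, attained in S.

0
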